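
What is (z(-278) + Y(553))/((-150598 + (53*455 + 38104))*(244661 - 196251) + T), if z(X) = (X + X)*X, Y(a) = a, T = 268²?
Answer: -51707/1426118522 ≈ -3.6257e-5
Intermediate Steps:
T = 71824
z(X) = 2*X² (z(X) = (2*X)*X = 2*X²)
(z(-278) + Y(553))/((-150598 + (53*455 + 38104))*(244661 - 196251) + T) = (2*(-278)² + 553)/((-150598 + (53*455 + 38104))*(244661 - 196251) + 71824) = (2*77284 + 553)/((-150598 + (24115 + 38104))*48410 + 71824) = (154568 + 553)/((-150598 + 62219)*48410 + 71824) = 155121/(-88379*48410 + 71824) = 155121/(-4278427390 + 71824) = 155121/(-4278355566) = 155121*(-1/4278355566) = -51707/1426118522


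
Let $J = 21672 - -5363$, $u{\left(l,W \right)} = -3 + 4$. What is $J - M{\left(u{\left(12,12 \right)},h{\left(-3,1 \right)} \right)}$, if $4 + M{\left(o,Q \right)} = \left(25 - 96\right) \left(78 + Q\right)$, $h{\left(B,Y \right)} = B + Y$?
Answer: $32435$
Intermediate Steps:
$u{\left(l,W \right)} = 1$
$J = 27035$ ($J = 21672 + 5363 = 27035$)
$M{\left(o,Q \right)} = -5542 - 71 Q$ ($M{\left(o,Q \right)} = -4 + \left(25 - 96\right) \left(78 + Q\right) = -4 - 71 \left(78 + Q\right) = -4 - \left(5538 + 71 Q\right) = -5542 - 71 Q$)
$J - M{\left(u{\left(12,12 \right)},h{\left(-3,1 \right)} \right)} = 27035 - \left(-5542 - 71 \left(-3 + 1\right)\right) = 27035 - \left(-5542 - -142\right) = 27035 - \left(-5542 + 142\right) = 27035 - -5400 = 27035 + 5400 = 32435$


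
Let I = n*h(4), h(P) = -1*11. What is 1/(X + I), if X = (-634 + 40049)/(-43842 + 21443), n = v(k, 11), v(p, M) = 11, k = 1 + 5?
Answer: -22399/2749694 ≈ -0.0081460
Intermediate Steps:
h(P) = -11
k = 6
n = 11
X = -39415/22399 (X = 39415/(-22399) = 39415*(-1/22399) = -39415/22399 ≈ -1.7597)
I = -121 (I = 11*(-11) = -121)
1/(X + I) = 1/(-39415/22399 - 121) = 1/(-2749694/22399) = -22399/2749694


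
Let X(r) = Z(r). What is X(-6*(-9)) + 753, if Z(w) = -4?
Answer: 749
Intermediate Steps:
X(r) = -4
X(-6*(-9)) + 753 = -4 + 753 = 749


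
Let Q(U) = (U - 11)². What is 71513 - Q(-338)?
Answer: -50288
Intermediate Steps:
Q(U) = (-11 + U)²
71513 - Q(-338) = 71513 - (-11 - 338)² = 71513 - 1*(-349)² = 71513 - 1*121801 = 71513 - 121801 = -50288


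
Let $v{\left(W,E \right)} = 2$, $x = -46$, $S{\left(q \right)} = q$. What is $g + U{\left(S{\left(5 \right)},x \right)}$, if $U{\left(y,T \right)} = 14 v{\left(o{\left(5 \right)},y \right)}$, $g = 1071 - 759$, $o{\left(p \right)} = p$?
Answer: $340$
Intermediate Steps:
$g = 312$ ($g = 1071 - 759 = 312$)
$U{\left(y,T \right)} = 28$ ($U{\left(y,T \right)} = 14 \cdot 2 = 28$)
$g + U{\left(S{\left(5 \right)},x \right)} = 312 + 28 = 340$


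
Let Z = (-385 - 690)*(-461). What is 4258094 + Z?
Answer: 4753669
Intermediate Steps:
Z = 495575 (Z = -1075*(-461) = 495575)
4258094 + Z = 4258094 + 495575 = 4753669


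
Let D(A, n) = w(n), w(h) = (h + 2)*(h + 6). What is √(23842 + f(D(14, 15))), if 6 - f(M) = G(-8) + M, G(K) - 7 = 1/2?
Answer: √93934/2 ≈ 153.24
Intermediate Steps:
G(K) = 15/2 (G(K) = 7 + 1/2 = 7 + ½ = 15/2)
w(h) = (2 + h)*(6 + h)
D(A, n) = 12 + n² + 8*n
f(M) = -3/2 - M (f(M) = 6 - (15/2 + M) = 6 + (-15/2 - M) = -3/2 - M)
√(23842 + f(D(14, 15))) = √(23842 + (-3/2 - (12 + 15² + 8*15))) = √(23842 + (-3/2 - (12 + 225 + 120))) = √(23842 + (-3/2 - 1*357)) = √(23842 + (-3/2 - 357)) = √(23842 - 717/2) = √(46967/2) = √93934/2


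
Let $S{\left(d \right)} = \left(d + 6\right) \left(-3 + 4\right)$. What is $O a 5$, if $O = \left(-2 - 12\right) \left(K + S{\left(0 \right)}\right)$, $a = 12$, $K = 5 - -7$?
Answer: $-15120$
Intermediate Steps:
$K = 12$ ($K = 5 + 7 = 12$)
$S{\left(d \right)} = 6 + d$ ($S{\left(d \right)} = \left(6 + d\right) 1 = 6 + d$)
$O = -252$ ($O = \left(-2 - 12\right) \left(12 + \left(6 + 0\right)\right) = - 14 \left(12 + 6\right) = \left(-14\right) 18 = -252$)
$O a 5 = \left(-252\right) 12 \cdot 5 = \left(-3024\right) 5 = -15120$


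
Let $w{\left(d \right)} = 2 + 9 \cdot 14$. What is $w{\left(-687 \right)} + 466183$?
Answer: $466311$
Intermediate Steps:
$w{\left(d \right)} = 128$ ($w{\left(d \right)} = 2 + 126 = 128$)
$w{\left(-687 \right)} + 466183 = 128 + 466183 = 466311$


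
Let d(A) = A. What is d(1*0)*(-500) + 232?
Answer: 232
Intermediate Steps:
d(1*0)*(-500) + 232 = (1*0)*(-500) + 232 = 0*(-500) + 232 = 0 + 232 = 232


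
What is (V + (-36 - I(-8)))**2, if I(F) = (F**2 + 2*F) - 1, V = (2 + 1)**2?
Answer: 5476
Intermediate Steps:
V = 9 (V = 3**2 = 9)
I(F) = -1 + F**2 + 2*F
(V + (-36 - I(-8)))**2 = (9 + (-36 - (-1 + (-8)**2 + 2*(-8))))**2 = (9 + (-36 - (-1 + 64 - 16)))**2 = (9 + (-36 - 1*47))**2 = (9 + (-36 - 47))**2 = (9 - 83)**2 = (-74)**2 = 5476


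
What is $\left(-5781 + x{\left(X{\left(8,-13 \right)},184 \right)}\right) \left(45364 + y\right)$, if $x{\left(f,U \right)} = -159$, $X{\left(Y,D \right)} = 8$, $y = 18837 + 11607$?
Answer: $-450299520$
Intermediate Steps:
$y = 30444$
$\left(-5781 + x{\left(X{\left(8,-13 \right)},184 \right)}\right) \left(45364 + y\right) = \left(-5781 - 159\right) \left(45364 + 30444\right) = \left(-5940\right) 75808 = -450299520$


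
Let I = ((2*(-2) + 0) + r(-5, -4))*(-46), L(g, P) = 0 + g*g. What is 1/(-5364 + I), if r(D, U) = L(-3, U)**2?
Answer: -1/8906 ≈ -0.00011228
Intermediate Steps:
L(g, P) = g**2 (L(g, P) = 0 + g**2 = g**2)
r(D, U) = 81 (r(D, U) = ((-3)**2)**2 = 9**2 = 81)
I = -3542 (I = ((2*(-2) + 0) + 81)*(-46) = ((-4 + 0) + 81)*(-46) = (-4 + 81)*(-46) = 77*(-46) = -3542)
1/(-5364 + I) = 1/(-5364 - 3542) = 1/(-8906) = -1/8906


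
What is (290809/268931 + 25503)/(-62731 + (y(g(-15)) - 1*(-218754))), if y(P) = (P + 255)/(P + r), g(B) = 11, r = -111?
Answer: 342941905100/2097935302827 ≈ 0.16347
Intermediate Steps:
y(P) = (255 + P)/(-111 + P) (y(P) = (P + 255)/(P - 111) = (255 + P)/(-111 + P))
(290809/268931 + 25503)/(-62731 + (y(g(-15)) - 1*(-218754))) = (290809/268931 + 25503)/(-62731 + ((255 + 11)/(-111 + 11) - 1*(-218754))) = (290809*(1/268931) + 25503)/(-62731 + (266/(-100) + 218754)) = (290809/268931 + 25503)/(-62731 + (-1/100*266 + 218754)) = 6858838102/(268931*(-62731 + (-133/50 + 218754))) = 6858838102/(268931*(-62731 + 10937567/50)) = 6858838102/(268931*(7801017/50)) = (6858838102/268931)*(50/7801017) = 342941905100/2097935302827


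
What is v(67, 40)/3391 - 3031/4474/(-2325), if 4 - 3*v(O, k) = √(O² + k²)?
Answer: 24147521/35273351550 - √6089/10173 ≈ -0.0069859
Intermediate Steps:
v(O, k) = 4/3 - √(O² + k²)/3
v(67, 40)/3391 - 3031/4474/(-2325) = (4/3 - √(67² + 40²)/3)/3391 - 3031/4474/(-2325) = (4/3 - √(4489 + 1600)/3)*(1/3391) - 3031*1/4474*(-1/2325) = (4/3 - √6089/3)*(1/3391) - 3031/4474*(-1/2325) = (4/10173 - √6089/10173) + 3031/10402050 = 24147521/35273351550 - √6089/10173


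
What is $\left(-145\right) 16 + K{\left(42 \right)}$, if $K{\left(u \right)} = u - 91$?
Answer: $-2369$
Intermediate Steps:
$K{\left(u \right)} = -91 + u$
$\left(-145\right) 16 + K{\left(42 \right)} = \left(-145\right) 16 + \left(-91 + 42\right) = -2320 - 49 = -2369$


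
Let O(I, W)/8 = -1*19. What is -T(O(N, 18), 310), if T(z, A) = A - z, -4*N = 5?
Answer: -462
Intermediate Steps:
N = -5/4 (N = -1/4*5 = -5/4 ≈ -1.2500)
O(I, W) = -152 (O(I, W) = 8*(-1*19) = 8*(-19) = -152)
-T(O(N, 18), 310) = -(310 - 1*(-152)) = -(310 + 152) = -1*462 = -462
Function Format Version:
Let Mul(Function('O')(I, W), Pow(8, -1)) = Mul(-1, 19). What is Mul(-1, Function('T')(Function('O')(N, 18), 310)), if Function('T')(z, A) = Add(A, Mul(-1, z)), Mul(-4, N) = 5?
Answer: -462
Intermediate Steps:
N = Rational(-5, 4) (N = Mul(Rational(-1, 4), 5) = Rational(-5, 4) ≈ -1.2500)
Function('O')(I, W) = -152 (Function('O')(I, W) = Mul(8, Mul(-1, 19)) = Mul(8, -19) = -152)
Mul(-1, Function('T')(Function('O')(N, 18), 310)) = Mul(-1, Add(310, Mul(-1, -152))) = Mul(-1, Add(310, 152)) = Mul(-1, 462) = -462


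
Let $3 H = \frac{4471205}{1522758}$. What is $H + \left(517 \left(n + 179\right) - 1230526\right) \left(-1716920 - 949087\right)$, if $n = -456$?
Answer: $\frac{16730787886307394935}{4568274} \approx 3.6624 \cdot 10^{12}$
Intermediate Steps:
$H = \frac{4471205}{4568274}$ ($H = \frac{4471205 \cdot \frac{1}{1522758}}{3} = \frac{1}{3} \cdot \frac{4471205}{1522758} = \frac{4471205}{4568274} \approx 0.97875$)
$H + \left(517 \left(n + 179\right) - 1230526\right) \left(-1716920 - 949087\right) = \frac{4471205}{4568274} + \left(517 \left(-456 + 179\right) - 1230526\right) \left(-1716920 - 949087\right) = \frac{4471205}{4568274} + \left(517 \left(-277\right) - 1230526\right) \left(-2666007\right) = \frac{4471205}{4568274} + \left(-143209 - 1230526\right) \left(-2666007\right) = \frac{4471205}{4568274} - -3662387126145 = \frac{4471205}{4568274} + 3662387126145 = \frac{16730787886307394935}{4568274}$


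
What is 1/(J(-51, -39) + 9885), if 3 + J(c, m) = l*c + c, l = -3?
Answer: 1/9984 ≈ 0.00010016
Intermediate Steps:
J(c, m) = -3 - 2*c (J(c, m) = -3 + (-3*c + c) = -3 - 2*c)
1/(J(-51, -39) + 9885) = 1/((-3 - 2*(-51)) + 9885) = 1/((-3 + 102) + 9885) = 1/(99 + 9885) = 1/9984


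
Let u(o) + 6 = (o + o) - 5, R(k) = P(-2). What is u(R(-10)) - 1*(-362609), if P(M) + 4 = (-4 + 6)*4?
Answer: 362606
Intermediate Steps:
P(M) = 4 (P(M) = -4 + (-4 + 6)*4 = -4 + 2*4 = -4 + 8 = 4)
R(k) = 4
u(o) = -11 + 2*o (u(o) = -6 + ((o + o) - 5) = -6 + (2*o - 5) = -6 + (-5 + 2*o) = -11 + 2*o)
u(R(-10)) - 1*(-362609) = (-11 + 2*4) - 1*(-362609) = (-11 + 8) + 362609 = -3 + 362609 = 362606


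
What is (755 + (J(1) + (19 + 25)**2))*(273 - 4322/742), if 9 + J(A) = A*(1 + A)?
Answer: 266043448/371 ≈ 7.1710e+5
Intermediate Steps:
J(A) = -9 + A*(1 + A)
(755 + (J(1) + (19 + 25)**2))*(273 - 4322/742) = (755 + ((-9 + 1 + 1**2) + (19 + 25)**2))*(273 - 4322/742) = (755 + ((-9 + 1 + 1) + 44**2))*(273 - 4322*1/742) = (755 + (-7 + 1936))*(273 - 2161/371) = (755 + 1929)*(99122/371) = 2684*(99122/371) = 266043448/371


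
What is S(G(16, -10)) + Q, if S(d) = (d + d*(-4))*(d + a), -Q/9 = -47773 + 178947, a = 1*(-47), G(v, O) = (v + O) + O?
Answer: -1181178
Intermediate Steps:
G(v, O) = v + 2*O (G(v, O) = (O + v) + O = v + 2*O)
a = -47
Q = -1180566 (Q = -9*(-47773 + 178947) = -9*131174 = -1180566)
S(d) = -3*d*(-47 + d) (S(d) = (d + d*(-4))*(d - 47) = (d - 4*d)*(-47 + d) = (-3*d)*(-47 + d) = -3*d*(-47 + d))
S(G(16, -10)) + Q = 3*(16 + 2*(-10))*(47 - (16 + 2*(-10))) - 1180566 = 3*(16 - 20)*(47 - (16 - 20)) - 1180566 = 3*(-4)*(47 - 1*(-4)) - 1180566 = 3*(-4)*(47 + 4) - 1180566 = 3*(-4)*51 - 1180566 = -612 - 1180566 = -1181178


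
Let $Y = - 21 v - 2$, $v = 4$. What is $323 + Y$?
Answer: $237$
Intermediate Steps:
$Y = -86$ ($Y = \left(-21\right) 4 - 2 = -84 - 2 = -86$)
$323 + Y = 323 - 86 = 237$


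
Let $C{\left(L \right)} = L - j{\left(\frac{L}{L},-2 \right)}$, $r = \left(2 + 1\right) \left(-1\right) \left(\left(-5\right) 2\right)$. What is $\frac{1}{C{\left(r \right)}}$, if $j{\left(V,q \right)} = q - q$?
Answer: $\frac{1}{30} \approx 0.033333$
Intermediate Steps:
$j{\left(V,q \right)} = 0$
$r = 30$ ($r = 3 \left(-1\right) \left(-10\right) = \left(-3\right) \left(-10\right) = 30$)
$C{\left(L \right)} = L$ ($C{\left(L \right)} = L - 0 = L + 0 = L$)
$\frac{1}{C{\left(r \right)}} = \frac{1}{30}$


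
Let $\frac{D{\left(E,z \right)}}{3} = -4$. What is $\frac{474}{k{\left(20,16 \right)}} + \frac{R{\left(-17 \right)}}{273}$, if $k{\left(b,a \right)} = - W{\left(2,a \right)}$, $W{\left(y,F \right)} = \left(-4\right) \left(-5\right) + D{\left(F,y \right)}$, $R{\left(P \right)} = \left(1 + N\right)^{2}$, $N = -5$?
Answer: $- \frac{64637}{1092} \approx -59.191$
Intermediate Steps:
$D{\left(E,z \right)} = -12$ ($D{\left(E,z \right)} = 3 \left(-4\right) = -12$)
$R{\left(P \right)} = 16$ ($R{\left(P \right)} = \left(1 - 5\right)^{2} = \left(-4\right)^{2} = 16$)
$W{\left(y,F \right)} = 8$ ($W{\left(y,F \right)} = \left(-4\right) \left(-5\right) - 12 = 20 - 12 = 8$)
$k{\left(b,a \right)} = -8$ ($k{\left(b,a \right)} = \left(-1\right) 8 = -8$)
$\frac{474}{k{\left(20,16 \right)}} + \frac{R{\left(-17 \right)}}{273} = \frac{474}{-8} + \frac{16}{273} = 474 \left(- \frac{1}{8}\right) + 16 \cdot \frac{1}{273} = - \frac{237}{4} + \frac{16}{273} = - \frac{64637}{1092}$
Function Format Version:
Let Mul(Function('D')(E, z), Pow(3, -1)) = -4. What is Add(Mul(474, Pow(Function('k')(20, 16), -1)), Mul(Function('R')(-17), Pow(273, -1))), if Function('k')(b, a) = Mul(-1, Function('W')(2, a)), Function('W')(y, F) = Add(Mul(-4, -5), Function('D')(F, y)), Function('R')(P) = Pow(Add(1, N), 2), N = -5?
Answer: Rational(-64637, 1092) ≈ -59.191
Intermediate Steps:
Function('D')(E, z) = -12 (Function('D')(E, z) = Mul(3, -4) = -12)
Function('R')(P) = 16 (Function('R')(P) = Pow(Add(1, -5), 2) = Pow(-4, 2) = 16)
Function('W')(y, F) = 8 (Function('W')(y, F) = Add(Mul(-4, -5), -12) = Add(20, -12) = 8)
Function('k')(b, a) = -8 (Function('k')(b, a) = Mul(-1, 8) = -8)
Add(Mul(474, Pow(Function('k')(20, 16), -1)), Mul(Function('R')(-17), Pow(273, -1))) = Add(Mul(474, Pow(-8, -1)), Mul(16, Pow(273, -1))) = Add(Mul(474, Rational(-1, 8)), Mul(16, Rational(1, 273))) = Add(Rational(-237, 4), Rational(16, 273)) = Rational(-64637, 1092)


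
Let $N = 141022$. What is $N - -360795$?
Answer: $501817$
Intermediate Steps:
$N - -360795 = 141022 - -360795 = 141022 + 360795 = 501817$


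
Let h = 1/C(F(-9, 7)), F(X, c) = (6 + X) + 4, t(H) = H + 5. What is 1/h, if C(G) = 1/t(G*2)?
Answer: 1/7 ≈ 0.14286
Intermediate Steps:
t(H) = 5 + H
F(X, c) = 10 + X
C(G) = 1/(5 + 2*G) (C(G) = 1/(5 + G*2) = 1/(5 + 2*G))
h = 7 (h = 1/(1/(5 + 2*(10 - 9))) = 1/(1/(5 + 2*1)) = 1/(1/(5 + 2)) = 1/(1/7) = 7)
1/h = 1/7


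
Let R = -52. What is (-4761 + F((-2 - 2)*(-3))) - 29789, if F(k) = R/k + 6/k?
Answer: -207323/6 ≈ -34554.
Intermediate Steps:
F(k) = -46/k (F(k) = -52/k + 6/k = -46/k)
(-4761 + F((-2 - 2)*(-3))) - 29789 = (-4761 - 46*(-1/(3*(-2 - 2)))) - 29789 = (-4761 - 46/((-4*(-3)))) - 29789 = (-4761 - 46/12) - 29789 = (-4761 - 46*1/12) - 29789 = (-4761 - 23/6) - 29789 = -28589/6 - 29789 = -207323/6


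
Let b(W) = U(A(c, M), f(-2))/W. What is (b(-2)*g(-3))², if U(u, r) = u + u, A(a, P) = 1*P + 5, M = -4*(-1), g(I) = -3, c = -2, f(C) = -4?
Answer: 729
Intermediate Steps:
M = 4
A(a, P) = 5 + P (A(a, P) = P + 5 = 5 + P)
U(u, r) = 2*u
b(W) = 18/W (b(W) = (2*(5 + 4))/W = (2*9)/W = 18/W)
(b(-2)*g(-3))² = ((18/(-2))*(-3))² = ((18*(-½))*(-3))² = (-9*(-3))² = 27² = 729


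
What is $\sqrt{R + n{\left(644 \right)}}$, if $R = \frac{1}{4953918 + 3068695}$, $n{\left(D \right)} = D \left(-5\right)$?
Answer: $\frac{3 i \sqrt{23027407587977063}}{8022613} \approx 56.745 i$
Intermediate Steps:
$n{\left(D \right)} = - 5 D$
$R = \frac{1}{8022613} \approx 1.2465 \cdot 10^{-7}$
$\sqrt{R + n{\left(644 \right)}} = \sqrt{\frac{1}{8022613} - 3220} = \sqrt{- \frac{25832813859}{8022613}} = \frac{3 i \sqrt{23027407587977063}}{8022613}$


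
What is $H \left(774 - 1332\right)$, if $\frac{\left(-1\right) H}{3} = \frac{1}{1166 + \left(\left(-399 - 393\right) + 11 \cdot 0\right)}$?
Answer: $\frac{837}{187} \approx 4.4759$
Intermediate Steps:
$H = - \frac{3}{374}$ ($H = - \frac{3}{1166 + \left(\left(-399 - 393\right) + 11 \cdot 0\right)} = - \frac{3}{1166 + \left(-792 + 0\right)} = - \frac{3}{1166 - 792} = - \frac{3}{374} \approx -0.0080214$)
$H \left(774 - 1332\right) = - \frac{3 \left(774 - 1332\right)}{374} = \left(- \frac{3}{374}\right) \left(-558\right) = \frac{837}{187}$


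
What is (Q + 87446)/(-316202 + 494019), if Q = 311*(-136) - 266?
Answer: 44884/177817 ≈ 0.25242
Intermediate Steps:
Q = -42562 (Q = -42296 - 266 = -42562)
(Q + 87446)/(-316202 + 494019) = (-42562 + 87446)/(-316202 + 494019) = 44884/177817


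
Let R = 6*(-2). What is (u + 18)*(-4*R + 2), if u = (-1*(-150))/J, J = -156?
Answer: 11075/13 ≈ 851.92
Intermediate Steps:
R = -12
u = -25/26 (u = -1*(-150)/(-156) = 150*(-1/156) = -25/26 ≈ -0.96154)
(u + 18)*(-4*R + 2) = (-25/26 + 18)*(-4*(-12) + 2) = 443*(48 + 2)/26 = (443/26)*50 = 11075/13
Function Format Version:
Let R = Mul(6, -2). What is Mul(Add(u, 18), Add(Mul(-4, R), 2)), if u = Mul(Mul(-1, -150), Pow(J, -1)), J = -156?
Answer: Rational(11075, 13) ≈ 851.92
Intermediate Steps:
R = -12
u = Rational(-25, 26) (u = Mul(Mul(-1, -150), Pow(-156, -1)) = Mul(150, Rational(-1, 156)) = Rational(-25, 26) ≈ -0.96154)
Mul(Add(u, 18), Add(Mul(-4, R), 2)) = Mul(Add(Rational(-25, 26), 18), Add(Mul(-4, -12), 2)) = Mul(Rational(443, 26), Add(48, 2)) = Mul(Rational(443, 26), 50) = Rational(11075, 13)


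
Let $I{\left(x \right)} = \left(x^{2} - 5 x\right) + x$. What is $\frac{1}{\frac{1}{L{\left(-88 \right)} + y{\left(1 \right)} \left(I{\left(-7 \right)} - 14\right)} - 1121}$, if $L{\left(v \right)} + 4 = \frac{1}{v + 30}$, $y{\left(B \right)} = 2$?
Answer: $- \frac{7075}{7931017} \approx -0.00089207$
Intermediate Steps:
$L{\left(v \right)} = -4 + \frac{1}{30 + v}$ ($L{\left(v \right)} = -4 + \frac{1}{v + 30} = -4 + \frac{1}{30 + v}$)
$I{\left(x \right)} = x^{2} - 4 x$
$\frac{1}{\frac{1}{L{\left(-88 \right)} + y{\left(1 \right)} \left(I{\left(-7 \right)} - 14\right)} - 1121} = \frac{1}{\frac{1}{\frac{-119 - -352}{30 - 88} + 2 \left(- 7 \left(-4 - 7\right) - 14\right)} - 1121} = \frac{1}{\frac{1}{\frac{-119 + 352}{-58} + 2 \left(\left(-7\right) \left(-11\right) - 14\right)} - 1121} = \frac{1}{\frac{1}{\left(- \frac{1}{58}\right) 233 + 2 \left(77 - 14\right)} - 1121} = \frac{1}{\frac{1}{- \frac{233}{58} + 2 \cdot 63} - 1121} = \frac{1}{\frac{1}{- \frac{233}{58} + 126} - 1121} = \frac{1}{\frac{1}{\frac{7075}{58}} - 1121} = \frac{1}{\frac{58}{7075} - 1121} = \frac{1}{- \frac{7931017}{7075}} = - \frac{7075}{7931017}$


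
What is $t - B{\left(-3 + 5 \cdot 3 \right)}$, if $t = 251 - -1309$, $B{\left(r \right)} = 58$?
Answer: $1502$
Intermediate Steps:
$t = 1560$ ($t = 251 + 1309 = 1560$)
$t - B{\left(-3 + 5 \cdot 3 \right)} = 1560 - 58 = 1502$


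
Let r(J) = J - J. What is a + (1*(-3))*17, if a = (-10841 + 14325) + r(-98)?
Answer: 3433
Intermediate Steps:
r(J) = 0
a = 3484 (a = (-10841 + 14325) + 0 = 3484 + 0 = 3484)
a + (1*(-3))*17 = 3484 + (1*(-3))*17 = 3484 - 3*17 = 3484 - 51 = 3433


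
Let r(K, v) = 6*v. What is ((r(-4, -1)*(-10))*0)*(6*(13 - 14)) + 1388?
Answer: 1388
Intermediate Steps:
((r(-4, -1)*(-10))*0)*(6*(13 - 14)) + 1388 = (((6*(-1))*(-10))*0)*(6*(13 - 14)) + 1388 = (-6*(-10)*0)*(6*(-1)) + 1388 = (60*0)*(-6) + 1388 = 0*(-6) + 1388 = 0 + 1388 = 1388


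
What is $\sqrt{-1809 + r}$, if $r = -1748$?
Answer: $i \sqrt{3557} \approx 59.641 i$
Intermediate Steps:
$\sqrt{-1809 + r} = \sqrt{-1809 - 1748} = \sqrt{-3557} = i \sqrt{3557}$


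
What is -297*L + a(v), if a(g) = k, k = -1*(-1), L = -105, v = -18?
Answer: 31186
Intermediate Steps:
k = 1
a(g) = 1
-297*L + a(v) = -297*(-105) + 1 = 31185 + 1 = 31186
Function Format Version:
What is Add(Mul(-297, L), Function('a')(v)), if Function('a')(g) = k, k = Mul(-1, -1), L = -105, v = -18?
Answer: 31186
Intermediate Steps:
k = 1
Function('a')(g) = 1
Add(Mul(-297, L), Function('a')(v)) = Add(Mul(-297, -105), 1) = Add(31185, 1) = 31186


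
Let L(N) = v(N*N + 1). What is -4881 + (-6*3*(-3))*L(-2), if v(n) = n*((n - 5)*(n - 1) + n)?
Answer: -3531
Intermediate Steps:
v(n) = n*(n + (-1 + n)*(-5 + n)) (v(n) = n*((-5 + n)*(-1 + n) + n) = n*((-1 + n)*(-5 + n) + n) = n*(n + (-1 + n)*(-5 + n)))
L(N) = (1 + N**2)*((1 + N**2)**2 - 5*N**2) (L(N) = (N*N + 1)*(5 + (N*N + 1)**2 - 5*(N*N + 1)) = (N**2 + 1)*(5 + (N**2 + 1)**2 - 5*(N**2 + 1)) = (1 + N**2)*(5 + (1 + N**2)**2 - 5*(1 + N**2)) = (1 + N**2)*(5 + (1 + N**2)**2 + (-5 - 5*N**2)) = (1 + N**2)*((1 + N**2)**2 - 5*N**2))
-4881 + (-6*3*(-3))*L(-2) = -4881 + (-6*3*(-3))*(1 + (-2)**6 - 2*(-2)**2 - 2*(-2)**4) = -4881 + (-18*(-3))*(1 + 64 - 2*4 - 2*16) = -4881 + (-1*(-54))*(1 + 64 - 8 - 32) = -4881 + 54*25 = -4881 + 1350 = -3531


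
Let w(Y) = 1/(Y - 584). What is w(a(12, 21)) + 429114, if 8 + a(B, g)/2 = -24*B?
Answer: 504638063/1176 ≈ 4.2911e+5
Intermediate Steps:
a(B, g) = -16 - 48*B (a(B, g) = -16 + 2*(-24*B) = -16 - 48*B)
w(Y) = 1/(-584 + Y)
w(a(12, 21)) + 429114 = 1/(-584 + (-16 - 48*12)) + 429114 = 1/(-584 + (-16 - 576)) + 429114 = 1/(-584 - 592) + 429114 = 1/(-1176) + 429114 = -1/1176 + 429114 = 504638063/1176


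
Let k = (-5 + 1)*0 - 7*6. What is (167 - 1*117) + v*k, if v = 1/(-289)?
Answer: 14492/289 ≈ 50.145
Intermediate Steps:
k = -42 (k = -4*0 - 42 = 0 - 42 = -42)
v = -1/289 ≈ -0.0034602
(167 - 1*117) + v*k = (167 - 1*117) - 1/289*(-42) = (167 - 117) + 42/289 = 50 + 42/289 = 14492/289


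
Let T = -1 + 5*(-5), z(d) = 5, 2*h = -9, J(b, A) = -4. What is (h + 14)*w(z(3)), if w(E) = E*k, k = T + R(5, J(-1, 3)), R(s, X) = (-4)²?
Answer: -475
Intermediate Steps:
R(s, X) = 16
h = -9/2 (h = (½)*(-9) = -9/2 ≈ -4.5000)
T = -26 (T = -1 - 25 = -26)
k = -10 (k = -26 + 16 = -10)
w(E) = -10*E (w(E) = E*(-10) = -10*E)
(h + 14)*w(z(3)) = (-9/2 + 14)*(-10*5) = (19/2)*(-50) = -475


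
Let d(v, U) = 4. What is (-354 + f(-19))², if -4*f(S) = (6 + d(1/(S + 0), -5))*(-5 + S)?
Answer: 86436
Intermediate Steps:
f(S) = 25/2 - 5*S/2 (f(S) = -(6 + 4)*(-5 + S)/4 = -5*(-5 + S)/2 = -(-50 + 10*S)/4 = 25/2 - 5*S/2)
(-354 + f(-19))² = (-354 + (25/2 - 5/2*(-19)))² = (-354 + (25/2 + 95/2))² = (-354 + 60)² = (-294)² = 86436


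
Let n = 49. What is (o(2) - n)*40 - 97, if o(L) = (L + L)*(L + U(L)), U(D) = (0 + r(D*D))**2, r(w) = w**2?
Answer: 39223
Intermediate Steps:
U(D) = D**8 (U(D) = (0 + (D*D)**2)**2 = (0 + (D**2)**2)**2 = (0 + D**4)**2 = (D**4)**2 = D**8)
o(L) = 2*L*(L + L**8) (o(L) = (L + L)*(L + L**8) = (2*L)*(L + L**8) = 2*L*(L + L**8))
(o(2) - n)*40 - 97 = (2*2**2*(1 + 2**7) - 1*49)*40 - 97 = (2*4*(1 + 128) - 49)*40 - 97 = (2*4*129 - 49)*40 - 97 = (1032 - 49)*40 - 97 = 983*40 - 97 = 39320 - 97 = 39223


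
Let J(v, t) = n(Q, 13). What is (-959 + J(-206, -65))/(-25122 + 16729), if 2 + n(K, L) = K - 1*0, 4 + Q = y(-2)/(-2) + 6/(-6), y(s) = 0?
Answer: 138/1199 ≈ 0.11510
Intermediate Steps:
Q = -5 (Q = -4 + (0/(-2) + 6/(-6)) = -4 + (0*(-½) + 6*(-⅙)) = -4 + (0 - 1) = -4 - 1 = -5)
n(K, L) = -2 + K (n(K, L) = -2 + (K - 1*0) = -2 + (K + 0) = -2 + K)
J(v, t) = -7 (J(v, t) = -2 - 5 = -7)
(-959 + J(-206, -65))/(-25122 + 16729) = (-959 - 7)/(-25122 + 16729) = -966/(-8393) = -966*(-1/8393) = 138/1199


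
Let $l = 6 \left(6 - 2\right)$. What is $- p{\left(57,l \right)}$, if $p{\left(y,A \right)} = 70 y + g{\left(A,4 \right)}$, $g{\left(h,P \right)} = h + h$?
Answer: $-4038$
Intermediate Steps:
$l = 24$ ($l = 6 \cdot 4 = 24$)
$g{\left(h,P \right)} = 2 h$
$p{\left(y,A \right)} = 2 A + 70 y$ ($p{\left(y,A \right)} = 70 y + 2 A = 2 A + 70 y$)
$- p{\left(57,l \right)} = - (2 \cdot 24 + 70 \cdot 57) = - (48 + 3990) = \left(-1\right) 4038 = -4038$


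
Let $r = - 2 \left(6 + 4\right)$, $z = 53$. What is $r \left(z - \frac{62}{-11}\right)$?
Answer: $- \frac{12900}{11} \approx -1172.7$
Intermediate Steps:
$r = -20$ ($r = \left(-2\right) 10 = -20$)
$r \left(z - \frac{62}{-11}\right) = - 20 \left(53 - \frac{62}{-11}\right) = - 20 \left(53 - - \frac{62}{11}\right) = - 20 \left(53 + \frac{62}{11}\right) = \left(-20\right) \frac{645}{11} = - \frac{12900}{11}$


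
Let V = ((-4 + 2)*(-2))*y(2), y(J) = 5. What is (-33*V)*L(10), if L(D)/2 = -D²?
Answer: 132000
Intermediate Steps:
L(D) = -2*D² (L(D) = 2*(-D²) = -2*D²)
V = 20 (V = ((-4 + 2)*(-2))*5 = -2*(-2)*5 = 4*5 = 20)
(-33*V)*L(10) = (-33*20)*(-2*10²) = -(-1320)*100 = -660*(-200) = 132000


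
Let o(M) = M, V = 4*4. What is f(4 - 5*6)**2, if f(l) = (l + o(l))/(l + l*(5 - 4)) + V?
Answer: 289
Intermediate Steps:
V = 16
f(l) = 17 (f(l) = (l + l)/(l + l*(5 - 4)) + 16 = (2*l)/(l + l*1) + 16 = (2*l)/(l + l) + 16 = (2*l)/((2*l)) + 16 = (2*l)*(1/(2*l)) + 16 = 1 + 16 = 17)
f(4 - 5*6)**2 = 17**2 = 289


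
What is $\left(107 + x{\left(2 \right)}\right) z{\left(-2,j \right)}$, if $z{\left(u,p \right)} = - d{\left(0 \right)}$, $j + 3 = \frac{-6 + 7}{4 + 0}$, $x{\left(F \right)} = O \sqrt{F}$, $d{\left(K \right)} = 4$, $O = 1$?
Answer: $-428 - 4 \sqrt{2} \approx -433.66$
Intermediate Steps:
$x{\left(F \right)} = \sqrt{F}$ ($x{\left(F \right)} = 1 \sqrt{F} = \sqrt{F}$)
$j = - \frac{11}{4}$ ($j = -3 + \frac{-6 + 7}{4 + 0} = -3 + 1 \cdot \frac{1}{4} = -3 + \frac{1}{4} = - \frac{11}{4} \approx -2.75$)
$z{\left(u,p \right)} = -4$ ($z{\left(u,p \right)} = \left(-1\right) 4 = -4$)
$\left(107 + x{\left(2 \right)}\right) z{\left(-2,j \right)} = \left(107 + \sqrt{2}\right) \left(-4\right) = -428 - 4 \sqrt{2}$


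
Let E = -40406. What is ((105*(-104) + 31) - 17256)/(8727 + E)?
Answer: 28145/31679 ≈ 0.88844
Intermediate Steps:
((105*(-104) + 31) - 17256)/(8727 + E) = ((105*(-104) + 31) - 17256)/(8727 - 40406) = ((-10920 + 31) - 17256)/(-31679) = (-10889 - 17256)*(-1/31679) = -28145*(-1/31679) = 28145/31679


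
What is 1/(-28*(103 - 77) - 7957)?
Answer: -1/8685 ≈ -0.00011514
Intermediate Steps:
1/(-28*(103 - 77) - 7957) = 1/(-28*26 - 7957) = 1/(-728 - 7957) = 1/(-8685) = -1/8685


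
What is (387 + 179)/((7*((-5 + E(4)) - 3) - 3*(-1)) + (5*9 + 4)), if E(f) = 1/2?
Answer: -1132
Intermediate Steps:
E(f) = ½
(387 + 179)/((7*((-5 + E(4)) - 3) - 3*(-1)) + (5*9 + 4)) = (387 + 179)/((7*((-5 + ½) - 3) - 3*(-1)) + (5*9 + 4)) = 566/((7*(-9/2 - 3) + 3) + (45 + 4)) = 566/((7*(-15/2) + 3) + 49) = 566/((-105/2 + 3) + 49) = 566/(-99/2 + 49) = 566/(-½) = 566*(-2) = -1132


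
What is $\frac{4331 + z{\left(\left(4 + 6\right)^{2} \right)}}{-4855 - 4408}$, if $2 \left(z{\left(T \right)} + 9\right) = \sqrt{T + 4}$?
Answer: $- \frac{4322}{9263} - \frac{\sqrt{26}}{9263} \approx -0.46714$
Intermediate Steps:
$z{\left(T \right)} = -9 + \frac{\sqrt{4 + T}}{2}$ ($z{\left(T \right)} = -9 + \frac{\sqrt{T + 4}}{2} = -9 + \frac{\sqrt{4 + T}}{2}$)
$\frac{4331 + z{\left(\left(4 + 6\right)^{2} \right)}}{-4855 - 4408} = \frac{4331 - \left(9 - \frac{\sqrt{4 + \left(4 + 6\right)^{2}}}{2}\right)}{-4855 - 4408} = \frac{4331 - \left(9 - \frac{\sqrt{4 + 10^{2}}}{2}\right)}{-9263} = \left(4331 - \left(9 - \frac{\sqrt{4 + 100}}{2}\right)\right) \left(- \frac{1}{9263}\right) = \left(4331 - \left(9 - \frac{\sqrt{104}}{2}\right)\right) \left(- \frac{1}{9263}\right) = \left(4331 - \left(9 - \frac{2 \sqrt{26}}{2}\right)\right) \left(- \frac{1}{9263}\right) = \left(4331 - \left(9 - \sqrt{26}\right)\right) \left(- \frac{1}{9263}\right) = \left(4322 + \sqrt{26}\right) \left(- \frac{1}{9263}\right) = - \frac{4322}{9263} - \frac{\sqrt{26}}{9263}$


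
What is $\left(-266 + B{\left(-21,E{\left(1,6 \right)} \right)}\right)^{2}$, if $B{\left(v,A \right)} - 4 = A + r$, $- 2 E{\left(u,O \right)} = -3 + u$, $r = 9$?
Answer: $63504$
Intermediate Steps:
$E{\left(u,O \right)} = \frac{3}{2} - \frac{u}{2}$ ($E{\left(u,O \right)} = - \frac{-3 + u}{2} = \frac{3}{2} - \frac{u}{2}$)
$B{\left(v,A \right)} = 13 + A$ ($B{\left(v,A \right)} = 4 + \left(A + 9\right) = 4 + \left(9 + A\right) = 13 + A$)
$\left(-266 + B{\left(-21,E{\left(1,6 \right)} \right)}\right)^{2} = \left(-266 + \left(13 + \left(\frac{3}{2} - \frac{1}{2}\right)\right)\right)^{2} = \left(-266 + \left(13 + 1\right)\right)^{2} = \left(-266 + 14\right)^{2} = \left(-252\right)^{2} = 63504$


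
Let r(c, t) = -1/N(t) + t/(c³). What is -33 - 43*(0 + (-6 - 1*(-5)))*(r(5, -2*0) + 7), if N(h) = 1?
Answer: 225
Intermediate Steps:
r(c, t) = -1 + t/c³ (r(c, t) = -1/1 + t/(c³) = -1*1 + t/c³ = -1 + t/c³)
-33 - 43*(0 + (-6 - 1*(-5)))*(r(5, -2*0) + 7) = -33 - 43*(0 + (-6 - 1*(-5)))*((-1 - 2*0/5³) + 7) = -33 - 43*(0 + (-6 + 5))*((-1 + 0*(1/125)) + 7) = -33 - 43*(0 - 1)*((-1 + 0) + 7) = -33 - (-43)*(-1 + 7) = -33 - (-43)*6 = -33 - 43*(-6) = -33 + 258 = 225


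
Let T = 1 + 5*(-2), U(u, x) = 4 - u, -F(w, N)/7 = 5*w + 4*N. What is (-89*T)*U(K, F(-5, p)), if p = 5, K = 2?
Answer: 1602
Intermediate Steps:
F(w, N) = -35*w - 28*N (F(w, N) = -7*(5*w + 4*N) = -7*(4*N + 5*w) = -35*w - 28*N)
T = -9 (T = 1 - 10 = -9)
(-89*T)*U(K, F(-5, p)) = (-89*(-9))*(4 - 1*2) = 801*(4 - 2) = 801*2 = 1602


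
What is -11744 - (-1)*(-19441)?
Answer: -31185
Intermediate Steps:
-11744 - (-1)*(-19441) = -11744 - 1*19441 = -11744 - 19441 = -31185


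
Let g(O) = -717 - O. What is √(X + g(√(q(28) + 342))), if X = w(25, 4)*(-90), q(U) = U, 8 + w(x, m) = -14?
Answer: √(1263 - √370) ≈ 35.267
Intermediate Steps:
w(x, m) = -22 (w(x, m) = -8 - 14 = -22)
X = 1980 (X = -22*(-90) = 1980)
√(X + g(√(q(28) + 342))) = √(1980 + (-717 - √(28 + 342))) = √(1980 + (-717 - √370)) = √(1263 - √370)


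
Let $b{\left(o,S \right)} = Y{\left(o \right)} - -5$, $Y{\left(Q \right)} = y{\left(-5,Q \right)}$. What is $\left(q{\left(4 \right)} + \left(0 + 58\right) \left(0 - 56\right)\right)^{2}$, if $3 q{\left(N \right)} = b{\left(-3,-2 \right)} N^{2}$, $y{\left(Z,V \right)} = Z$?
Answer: $10549504$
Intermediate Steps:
$Y{\left(Q \right)} = -5$
$b{\left(o,S \right)} = 0$ ($b{\left(o,S \right)} = -5 - -5 = -5 + 5 = 0$)
$q{\left(N \right)} = 0$ ($q{\left(N \right)} = \frac{0 N^{2}}{3} = \frac{1}{3} \cdot 0 = 0$)
$\left(q{\left(4 \right)} + \left(0 + 58\right) \left(0 - 56\right)\right)^{2} = \left(0 + \left(0 + 58\right) \left(0 - 56\right)\right)^{2} = \left(0 + 58 \left(-56\right)\right)^{2} = \left(0 - 3248\right)^{2} = \left(-3248\right)^{2} = 10549504$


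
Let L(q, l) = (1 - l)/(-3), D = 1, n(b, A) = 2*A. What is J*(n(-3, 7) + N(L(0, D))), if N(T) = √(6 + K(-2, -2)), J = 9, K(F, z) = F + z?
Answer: 126 + 9*√2 ≈ 138.73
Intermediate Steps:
L(q, l) = -⅓ + l/3 (L(q, l) = (1 - l)*(-⅓) = -⅓ + l/3)
N(T) = √2 (N(T) = √(6 + (-2 - 2)) = √(6 - 4) = √2)
J*(n(-3, 7) + N(L(0, D))) = 9*(2*7 + √2) = 9*(14 + √2) = 126 + 9*√2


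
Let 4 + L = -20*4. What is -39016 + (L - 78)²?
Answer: -12772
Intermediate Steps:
L = -84 (L = -4 - 20*4 = -4 - 80 = -84)
-39016 + (L - 78)² = -39016 + (-84 - 78)² = -39016 + (-162)² = -39016 + 26244 = -12772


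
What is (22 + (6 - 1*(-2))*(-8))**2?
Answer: 1764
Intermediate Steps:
(22 + (6 - 1*(-2))*(-8))**2 = (22 + (6 + 2)*(-8))**2 = (22 + 8*(-8))**2 = (22 - 64)**2 = (-42)**2 = 1764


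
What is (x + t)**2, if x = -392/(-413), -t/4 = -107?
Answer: 640494864/3481 ≈ 1.8400e+5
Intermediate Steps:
t = 428 (t = -4*(-107) = 428)
x = 56/59 (x = -392*(-1/413) = 56/59 ≈ 0.94915)
(x + t)**2 = (56/59 + 428)**2 = (25308/59)**2 = 640494864/3481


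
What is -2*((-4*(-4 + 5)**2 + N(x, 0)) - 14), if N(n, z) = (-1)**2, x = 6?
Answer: 34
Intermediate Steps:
N(n, z) = 1
-2*((-4*(-4 + 5)**2 + N(x, 0)) - 14) = -2*((-4*(-4 + 5)**2 + 1) - 14) = -2*((-4*1**2 + 1) - 14) = -2*((-4*1 + 1) - 14) = -2*((-4 + 1) - 14) = -2*(-3 - 14) = -2*(-17) = 34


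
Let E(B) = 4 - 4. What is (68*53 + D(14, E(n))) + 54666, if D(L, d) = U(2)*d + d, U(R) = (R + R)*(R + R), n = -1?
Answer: 58270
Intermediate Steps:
E(B) = 0
U(R) = 4*R**2 (U(R) = (2*R)*(2*R) = 4*R**2)
D(L, d) = 17*d (D(L, d) = (4*2**2)*d + d = (4*4)*d + d = 16*d + d = 17*d)
(68*53 + D(14, E(n))) + 54666 = (68*53 + 17*0) + 54666 = (3604 + 0) + 54666 = 3604 + 54666 = 58270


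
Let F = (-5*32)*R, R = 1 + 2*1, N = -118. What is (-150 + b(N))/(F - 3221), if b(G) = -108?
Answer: 258/3701 ≈ 0.069711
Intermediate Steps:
R = 3 (R = 1 + 2 = 3)
F = -480 (F = -5*32*3 = -160*3 = -480)
(-150 + b(N))/(F - 3221) = (-150 - 108)/(-480 - 3221) = -258/(-3701) = -258*(-1/3701) = 258/3701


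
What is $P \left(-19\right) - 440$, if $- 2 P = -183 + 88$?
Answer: $- \frac{2685}{2} \approx -1342.5$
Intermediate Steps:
$P = \frac{95}{2}$ ($P = - \frac{-183 + 88}{2} = \left(- \frac{1}{2}\right) \left(-95\right) = \frac{95}{2} \approx 47.5$)
$P \left(-19\right) - 440 = \frac{95}{2} \left(-19\right) - 440 = - \frac{1805}{2} - 440 = - \frac{2685}{2}$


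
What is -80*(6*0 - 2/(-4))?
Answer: -40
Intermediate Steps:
-80*(6*0 - 2/(-4)) = -80*(0 - 2*(-¼)) = -80*(0 + ½) = -80*½ = -40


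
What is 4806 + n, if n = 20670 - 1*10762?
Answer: 14714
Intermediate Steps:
n = 9908 (n = 20670 - 10762 = 9908)
4806 + n = 4806 + 9908 = 14714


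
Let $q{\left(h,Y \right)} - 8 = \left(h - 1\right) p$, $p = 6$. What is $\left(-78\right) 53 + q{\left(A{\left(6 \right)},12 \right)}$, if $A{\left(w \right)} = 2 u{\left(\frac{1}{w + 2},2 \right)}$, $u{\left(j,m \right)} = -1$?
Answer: $-4144$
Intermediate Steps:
$A{\left(w \right)} = -2$ ($A{\left(w \right)} = 2 \left(-1\right) = -2$)
$q{\left(h,Y \right)} = 2 + 6 h$ ($q{\left(h,Y \right)} = 8 + \left(h - 1\right) 6 = 8 + \left(-1 + h\right) 6 = 8 + \left(-6 + 6 h\right) = 2 + 6 h$)
$\left(-78\right) 53 + q{\left(A{\left(6 \right)},12 \right)} = \left(-78\right) 53 + \left(2 + 6 \left(-2\right)\right) = -4134 + \left(2 - 12\right) = -4134 - 10 = -4144$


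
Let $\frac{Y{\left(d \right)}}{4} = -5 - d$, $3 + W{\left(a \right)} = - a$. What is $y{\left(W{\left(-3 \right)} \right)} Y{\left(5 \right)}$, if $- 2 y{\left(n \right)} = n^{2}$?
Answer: $0$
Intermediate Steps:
$W{\left(a \right)} = -3 - a$
$Y{\left(d \right)} = -20 - 4 d$ ($Y{\left(d \right)} = 4 \left(-5 - d\right) = -20 - 4 d$)
$y{\left(n \right)} = - \frac{n^{2}}{2}$
$y{\left(W{\left(-3 \right)} \right)} Y{\left(5 \right)} = - \frac{\left(-3 - -3\right)^{2}}{2} \left(-20 - 20\right) = - \frac{\left(-3 + 3\right)^{2}}{2} \left(-20 - 20\right) = - \frac{0^{2}}{2} \left(-40\right) = \left(- \frac{1}{2}\right) 0 \left(-40\right) = 0 \left(-40\right) = 0$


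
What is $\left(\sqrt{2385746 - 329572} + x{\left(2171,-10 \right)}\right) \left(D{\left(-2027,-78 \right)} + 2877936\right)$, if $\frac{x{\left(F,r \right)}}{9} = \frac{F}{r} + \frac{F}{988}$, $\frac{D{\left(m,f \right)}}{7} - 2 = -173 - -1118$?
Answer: $- \frac{424012016871}{76} + 2884565 \sqrt{2056174} \approx -1.4428 \cdot 10^{9}$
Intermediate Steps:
$D{\left(m,f \right)} = 6629$ ($D{\left(m,f \right)} = 14 + 7 \left(-173 - -1118\right) = 14 + 7 \left(-173 + 1118\right) = 14 + 7 \cdot 945 = 14 + 6615 = 6629$)
$x{\left(F,r \right)} = \frac{9 F}{988} + \frac{9 F}{r}$ ($x{\left(F,r \right)} = 9 \left(\frac{F}{r} + \frac{F}{988}\right) = 9 \left(\frac{F}{988} + \frac{F}{r}\right) = \frac{9 F}{988} + \frac{9 F}{r}$)
$\left(\sqrt{2385746 - 329572} + x{\left(2171,-10 \right)}\right) \left(D{\left(-2027,-78 \right)} + 2877936\right) = \left(\sqrt{2385746 - 329572} + \frac{9}{988} \cdot 2171 \frac{1}{-10} \left(988 - 10\right)\right) \left(6629 + 2877936\right) = \left(\sqrt{2056174} + \frac{9}{988} \cdot 2171 \left(- \frac{1}{10}\right) 978\right) 2884565 = \left(\sqrt{2056174} - \frac{734967}{380}\right) 2884565 = \left(- \frac{734967}{380} + \sqrt{2056174}\right) 2884565 = - \frac{424012016871}{76} + 2884565 \sqrt{2056174}$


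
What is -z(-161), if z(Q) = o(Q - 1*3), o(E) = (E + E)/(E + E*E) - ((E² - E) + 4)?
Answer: 4411434/163 ≈ 27064.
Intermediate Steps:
o(E) = -4 + E - E² + 2*E/(E + E²) (o(E) = (2*E)/(E + E²) - (4 + E² - E) = 2*E/(E + E²) + (-4 + E - E²) = -4 + E - E² + 2*E/(E + E²))
z(Q) = (7 - (-3 + Q)³ - 3*Q)/(-2 + Q) (z(Q) = (-2 - (Q - 1*3)³ - 3*(Q - 1*3))/(1 + (Q - 1*3)) = (-2 - (Q - 3)³ - 3*(Q - 3))/(1 + (Q - 3)) = (-2 - (-3 + Q)³ - 3*(-3 + Q))/(1 + (-3 + Q)) = (-2 - (-3 + Q)³ + (9 - 3*Q))/(-2 + Q) = (7 - (-3 + Q)³ - 3*Q)/(-2 + Q))
-z(-161) = -(7 - (-3 - 161)³ - 3*(-161))/(-2 - 161) = -(7 - 1*(-164)³ + 483)/(-163) = -(-1)*(7 - 1*(-4410944) + 483)/163 = -(-1)*(7 + 4410944 + 483)/163 = -(-1)*4411434/163 = -1*(-4411434/163) = 4411434/163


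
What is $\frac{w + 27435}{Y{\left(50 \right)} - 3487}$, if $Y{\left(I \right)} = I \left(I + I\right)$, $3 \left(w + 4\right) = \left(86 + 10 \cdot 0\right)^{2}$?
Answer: $\frac{89689}{4539} \approx 19.76$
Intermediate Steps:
$w = \frac{7384}{3}$ ($w = -4 + \frac{\left(86 + 10 \cdot 0\right)^{2}}{3} = -4 + \frac{\left(86 + 0\right)^{2}}{3} = -4 + \frac{86^{2}}{3} = -4 + \frac{1}{3} \cdot 7396 = -4 + \frac{7396}{3} = \frac{7384}{3} \approx 2461.3$)
$Y{\left(I \right)} = 2 I^{2}$ ($Y{\left(I \right)} = I 2 I = 2 I^{2}$)
$\frac{w + 27435}{Y{\left(50 \right)} - 3487} = \frac{\frac{7384}{3} + 27435}{2 \cdot 50^{2} - 3487} = \frac{89689}{3 \left(2 \cdot 2500 - 3487\right)} = \frac{89689}{3 \left(5000 - 3487\right)} = \frac{89689}{3 \cdot 1513} = \frac{89689}{3} \cdot \frac{1}{1513} = \frac{89689}{4539}$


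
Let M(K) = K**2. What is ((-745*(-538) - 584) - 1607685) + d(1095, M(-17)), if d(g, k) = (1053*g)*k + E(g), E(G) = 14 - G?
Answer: 332018575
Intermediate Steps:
d(g, k) = 14 - g + 1053*g*k (d(g, k) = (1053*g)*k + (14 - g) = 1053*g*k + (14 - g) = 14 - g + 1053*g*k)
((-745*(-538) - 584) - 1607685) + d(1095, M(-17)) = ((-745*(-538) - 584) - 1607685) + (14 - 1*1095 + 1053*1095*(-17)**2) = ((400810 - 584) - 1607685) + (14 - 1095 + 1053*1095*289) = (400226 - 1607685) + (14 - 1095 + 333227115) = -1207459 + 333226034 = 332018575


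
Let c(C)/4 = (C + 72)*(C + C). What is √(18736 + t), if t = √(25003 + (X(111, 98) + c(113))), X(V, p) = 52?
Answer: √(18736 + √192295) ≈ 138.47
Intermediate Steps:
c(C) = 8*C*(72 + C) (c(C) = 4*((C + 72)*(C + C)) = 4*((72 + C)*(2*C)) = 4*(2*C*(72 + C)) = 8*C*(72 + C))
t = √192295 (t = √(25003 + (52 + 8*113*(72 + 113))) = √(25003 + (52 + 8*113*185)) = √(25003 + (52 + 167240)) = √(25003 + 167292) = √192295 ≈ 438.51)
√(18736 + t) = √(18736 + √192295)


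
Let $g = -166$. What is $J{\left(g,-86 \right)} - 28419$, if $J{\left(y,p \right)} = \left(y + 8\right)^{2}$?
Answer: $-3455$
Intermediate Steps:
$J{\left(y,p \right)} = \left(8 + y\right)^{2}$
$J{\left(g,-86 \right)} - 28419 = \left(8 - 166\right)^{2} - 28419 = \left(-158\right)^{2} - 28419 = 24964 - 28419 = -3455$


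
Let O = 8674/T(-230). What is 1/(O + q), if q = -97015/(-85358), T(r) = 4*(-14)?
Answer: -170716/26248659 ≈ -0.0065038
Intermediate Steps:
T(r) = -56
O = -4337/28 (O = 8674/(-56) = 8674*(-1/56) = -4337/28 ≈ -154.89)
q = 97015/85358 (q = -97015*(-1/85358) = 97015/85358 ≈ 1.1366)
1/(O + q) = 1/(-4337/28 + 97015/85358) = 1/(-26248659/170716) = -170716/26248659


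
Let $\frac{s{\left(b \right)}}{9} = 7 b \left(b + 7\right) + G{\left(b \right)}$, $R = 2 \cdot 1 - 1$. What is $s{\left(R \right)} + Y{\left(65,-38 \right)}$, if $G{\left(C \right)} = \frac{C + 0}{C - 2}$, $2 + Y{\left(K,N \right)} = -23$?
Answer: $470$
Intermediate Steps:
$Y{\left(K,N \right)} = -25$ ($Y{\left(K,N \right)} = -2 - 23 = -25$)
$R = 1$ ($R = 2 - 1 = 1$)
$G{\left(C \right)} = \frac{C}{-2 + C}$
$s{\left(b \right)} = \frac{9 b}{-2 + b} + 63 b \left(7 + b\right)$ ($s{\left(b \right)} = 9 \left(7 b \left(b + 7\right) + \frac{b}{-2 + b}\right) = 9 \left(7 b \left(7 + b\right) + \frac{b}{-2 + b}\right) = 9 \left(\frac{b}{-2 + b} + 7 b \left(7 + b\right)\right) = \frac{9 b}{-2 + b} + 63 b \left(7 + b\right)$)
$s{\left(R \right)} + Y{\left(65,-38 \right)} = 9 \cdot 1 \frac{1}{-2 + 1} \left(1 + 7 \left(-2 + 1\right) \left(7 + 1\right)\right) - 25 = 9 \cdot 1 \frac{1}{-1} \left(1 + 7 \left(-1\right) 8\right) - 25 = 9 \cdot 1 \left(-1\right) \left(1 - 56\right) - 25 = 9 \cdot 1 \left(-1\right) \left(-55\right) - 25 = 495 - 25 = 470$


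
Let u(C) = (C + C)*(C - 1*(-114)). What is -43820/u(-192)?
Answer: -10955/7488 ≈ -1.4630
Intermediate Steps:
u(C) = 2*C*(114 + C) (u(C) = (2*C)*(C + 114) = (2*C)*(114 + C) = 2*C*(114 + C))
-43820/u(-192) = -43820*(-1/(384*(114 - 192))) = -43820/(2*(-192)*(-78)) = -43820/29952 = -43820*1/29952 = -10955/7488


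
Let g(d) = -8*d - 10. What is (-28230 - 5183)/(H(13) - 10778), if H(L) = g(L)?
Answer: 33413/10892 ≈ 3.0677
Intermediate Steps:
g(d) = -10 - 8*d
H(L) = -10 - 8*L
(-28230 - 5183)/(H(13) - 10778) = (-28230 - 5183)/((-10 - 8*13) - 10778) = -33413/((-10 - 104) - 10778) = -33413/(-114 - 10778) = -33413/(-10892) = -33413*(-1/10892) = 33413/10892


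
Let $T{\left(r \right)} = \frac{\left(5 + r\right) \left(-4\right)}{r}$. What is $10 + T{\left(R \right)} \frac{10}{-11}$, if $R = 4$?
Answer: $\frac{200}{11} \approx 18.182$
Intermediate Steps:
$T{\left(r \right)} = \frac{-20 - 4 r}{r}$
$10 + T{\left(R \right)} \frac{10}{-11} = 10 + \left(-4 - \frac{20}{4}\right) \frac{10}{-11} = 10 + \left(-4 - 5\right) 10 \left(- \frac{1}{11}\right) = 10 + \left(-4 - 5\right) \left(- \frac{10}{11}\right) = 10 - - \frac{90}{11} = 10 + \frac{90}{11} = \frac{200}{11}$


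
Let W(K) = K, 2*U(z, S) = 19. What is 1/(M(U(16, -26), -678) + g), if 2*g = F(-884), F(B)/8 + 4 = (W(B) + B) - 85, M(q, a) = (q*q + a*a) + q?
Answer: 4/1809423 ≈ 2.2107e-6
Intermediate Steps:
U(z, S) = 19/2 (U(z, S) = (1/2)*19 = 19/2)
M(q, a) = q + a**2 + q**2 (M(q, a) = (q**2 + a**2) + q = (a**2 + q**2) + q = q + a**2 + q**2)
F(B) = -712 + 16*B (F(B) = -32 + 8*((B + B) - 85) = -32 + 8*(2*B - 85) = -32 + 8*(-85 + 2*B) = -32 + (-680 + 16*B) = -712 + 16*B)
g = -7428 (g = (-712 + 16*(-884))/2 = (-712 - 14144)/2 = (1/2)*(-14856) = -7428)
1/(M(U(16, -26), -678) + g) = 1/((19/2 + (-678)**2 + (19/2)**2) - 7428) = 1/((19/2 + 459684 + 361/4) - 7428) = 1/(1839135/4 - 7428) = 1/(1809423/4) = 4/1809423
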